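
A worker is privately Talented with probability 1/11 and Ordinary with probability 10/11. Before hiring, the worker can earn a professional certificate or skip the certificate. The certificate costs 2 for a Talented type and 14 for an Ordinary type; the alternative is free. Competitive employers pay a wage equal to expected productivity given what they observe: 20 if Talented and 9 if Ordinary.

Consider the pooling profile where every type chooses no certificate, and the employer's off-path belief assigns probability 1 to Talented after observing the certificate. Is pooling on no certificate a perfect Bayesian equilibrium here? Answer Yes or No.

No

On path, the employer holds the prior and pays 1/11·20 + 10/11·9 = 10. Off path (the certificate), believing Talented, it pays 20.
Talented: no certificate nets 10; the certificate nets 20 − 2 = 18. Talented would deviate.
Ordinary: no certificate nets 10; the certificate nets 20 − 14 = 6. Ordinary stays.
A type deviates, so pooling fails.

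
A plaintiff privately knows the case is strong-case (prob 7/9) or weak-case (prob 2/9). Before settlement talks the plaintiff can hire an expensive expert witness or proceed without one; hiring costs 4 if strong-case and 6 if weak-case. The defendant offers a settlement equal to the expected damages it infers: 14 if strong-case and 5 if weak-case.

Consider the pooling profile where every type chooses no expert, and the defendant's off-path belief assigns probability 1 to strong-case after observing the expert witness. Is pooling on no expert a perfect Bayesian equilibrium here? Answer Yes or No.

Yes

On path, the defendant holds the prior and pays 7/9·14 + 2/9·5 = 12. Off path (the expert witness), believing strong-case, it pays 14.
strong-case: no expert nets 12; the expert witness nets 14 − 4 = 10. strong-case stays.
weak-case: no expert nets 12; the expert witness nets 14 − 6 = 8. weak-case stays.
No type deviates, so pooling is sustained.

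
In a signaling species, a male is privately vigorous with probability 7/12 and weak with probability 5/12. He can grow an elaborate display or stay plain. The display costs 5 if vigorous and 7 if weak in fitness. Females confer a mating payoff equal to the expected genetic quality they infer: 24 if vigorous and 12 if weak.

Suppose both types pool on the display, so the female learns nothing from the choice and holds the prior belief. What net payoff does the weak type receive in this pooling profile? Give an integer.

12

Pooled mating payoff = 7/12·24 + 5/12·12 = 19.
weak pays cost 7 for the display, so net payoff = 19 − 7 = 12.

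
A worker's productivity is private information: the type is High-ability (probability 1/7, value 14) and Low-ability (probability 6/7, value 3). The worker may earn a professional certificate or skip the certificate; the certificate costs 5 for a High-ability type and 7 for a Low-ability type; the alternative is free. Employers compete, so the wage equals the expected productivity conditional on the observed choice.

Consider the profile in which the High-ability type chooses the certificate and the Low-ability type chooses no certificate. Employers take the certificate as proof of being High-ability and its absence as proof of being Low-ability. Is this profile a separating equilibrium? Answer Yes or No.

Under these beliefs, the certificate earns wage 14 and no certificate earns wage 3.
High-ability: the certificate nets 14 − 5 = 9; no certificate nets 3. High-ability prefers the certificate.
Low-ability: the certificate nets 14 − 7 = 7; no certificate nets 3. Low-ability would deviate to the certificate.
Low-ability has a profitable deviation, so the profile is not an equilibrium.

No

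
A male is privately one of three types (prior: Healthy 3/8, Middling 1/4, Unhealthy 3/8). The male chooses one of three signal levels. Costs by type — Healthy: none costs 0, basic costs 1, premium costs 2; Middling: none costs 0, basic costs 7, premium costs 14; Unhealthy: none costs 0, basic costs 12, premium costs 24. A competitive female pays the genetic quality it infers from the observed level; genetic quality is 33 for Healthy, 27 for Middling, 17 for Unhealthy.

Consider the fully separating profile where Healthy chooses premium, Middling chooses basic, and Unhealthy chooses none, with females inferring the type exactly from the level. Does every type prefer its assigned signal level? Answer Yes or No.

Yes

Separating mating payoffs: premium → 33, basic → 27, none → 17.
Healthy (assigned premium): none: 17 − 0 = 17; basic: 27 − 1 = 26; premium: 33 − 2 = 31. Healthy stays.
Middling (assigned basic): none: 17 − 0 = 17; basic: 27 − 7 = 20; premium: 33 − 14 = 19. Middling stays.
Unhealthy (assigned none): none: 17 − 0 = 17; basic: 27 − 12 = 15; premium: 33 − 24 = 9. Unhealthy stays.
Every type prefers its assigned level; separation holds.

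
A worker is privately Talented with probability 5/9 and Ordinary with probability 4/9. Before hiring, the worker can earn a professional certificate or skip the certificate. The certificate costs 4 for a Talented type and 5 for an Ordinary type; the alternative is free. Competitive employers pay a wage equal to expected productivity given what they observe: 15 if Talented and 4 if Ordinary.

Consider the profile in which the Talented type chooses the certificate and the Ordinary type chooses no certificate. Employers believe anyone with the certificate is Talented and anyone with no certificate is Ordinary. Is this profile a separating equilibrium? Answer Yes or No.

Under these beliefs, the certificate earns wage 15 and no certificate earns wage 4.
Talented: the certificate nets 15 − 4 = 11; no certificate nets 4. Talented prefers the certificate.
Ordinary: the certificate nets 15 − 5 = 10; no certificate nets 4. Ordinary would deviate to the certificate.
Ordinary has a profitable deviation, so the profile is not an equilibrium.

No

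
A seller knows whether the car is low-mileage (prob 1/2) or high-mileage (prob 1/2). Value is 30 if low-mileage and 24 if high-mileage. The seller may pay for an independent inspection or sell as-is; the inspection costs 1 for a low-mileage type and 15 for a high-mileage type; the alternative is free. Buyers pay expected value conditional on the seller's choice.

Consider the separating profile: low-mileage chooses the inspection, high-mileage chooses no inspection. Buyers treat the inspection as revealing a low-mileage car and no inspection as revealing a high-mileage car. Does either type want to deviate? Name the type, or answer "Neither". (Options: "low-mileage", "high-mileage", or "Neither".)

Neither

The inspection pays 30; no inspection pays 24.
low-mileage: assigned the inspection, nets 30 − 1 = 29; deviating to no inspection nets 24.
high-mileage: assigned no inspection, nets 24; deviating to the inspection nets 30 − 15 = 15.
Both types strictly prefer their assigned action; no profitable deviation.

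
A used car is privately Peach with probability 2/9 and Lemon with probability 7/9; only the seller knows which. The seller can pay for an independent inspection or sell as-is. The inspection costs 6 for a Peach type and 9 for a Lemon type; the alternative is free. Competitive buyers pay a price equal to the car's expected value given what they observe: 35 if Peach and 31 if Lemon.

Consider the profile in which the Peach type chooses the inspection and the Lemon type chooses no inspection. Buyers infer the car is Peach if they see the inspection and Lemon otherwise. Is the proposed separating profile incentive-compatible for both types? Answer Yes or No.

Under these beliefs, the inspection earns price 35 and no inspection earns price 31.
Peach: the inspection nets 35 − 6 = 29; no inspection nets 31. Peach would deviate to no inspection.
Lemon: the inspection nets 35 − 9 = 26; no inspection nets 31. Lemon prefers no inspection.
Peach has a profitable deviation, so the profile is not an equilibrium.

No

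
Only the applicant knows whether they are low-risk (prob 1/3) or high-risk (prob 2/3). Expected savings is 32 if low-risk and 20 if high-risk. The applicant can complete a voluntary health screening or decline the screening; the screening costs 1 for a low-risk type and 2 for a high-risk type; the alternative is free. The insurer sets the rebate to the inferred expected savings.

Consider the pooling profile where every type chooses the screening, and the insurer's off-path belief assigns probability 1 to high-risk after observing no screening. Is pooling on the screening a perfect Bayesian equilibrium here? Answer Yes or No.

Yes

On path, the insurer holds the prior and pays 1/3·32 + 2/3·20 = 24. Off path (no screening), believing high-risk, it pays 20.
low-risk: the screening nets 24 − 1 = 23; no screening nets 20. low-risk stays.
high-risk: the screening nets 24 − 2 = 22; no screening nets 20. high-risk stays.
No type deviates, so pooling is sustained.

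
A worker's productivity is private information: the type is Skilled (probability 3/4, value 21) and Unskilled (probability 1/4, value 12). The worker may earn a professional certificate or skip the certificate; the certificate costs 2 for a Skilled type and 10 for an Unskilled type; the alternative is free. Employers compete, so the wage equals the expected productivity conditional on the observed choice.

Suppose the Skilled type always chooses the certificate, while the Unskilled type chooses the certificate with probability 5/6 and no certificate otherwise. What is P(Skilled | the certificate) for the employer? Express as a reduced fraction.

P(the certificate) = (3/4)·1 + (1/4)·(5/6) = 23/24.
By Bayes' rule, P(Skilled | the certificate) = (3/4) / (23/24) = 18/23.

18/23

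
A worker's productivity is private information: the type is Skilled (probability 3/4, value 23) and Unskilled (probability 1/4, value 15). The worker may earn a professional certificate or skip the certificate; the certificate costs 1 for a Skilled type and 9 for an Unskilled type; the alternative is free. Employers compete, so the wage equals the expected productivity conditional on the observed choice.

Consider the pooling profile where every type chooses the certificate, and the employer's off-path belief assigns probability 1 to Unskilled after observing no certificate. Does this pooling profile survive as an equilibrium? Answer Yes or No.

No

On path, the employer holds the prior and pays 3/4·23 + 1/4·15 = 21. Off path (no certificate), believing Unskilled, it pays 15.
Skilled: the certificate nets 21 − 1 = 20; no certificate nets 15. Skilled stays.
Unskilled: the certificate nets 21 − 9 = 12; no certificate nets 15. Unskilled would deviate.
A type deviates, so pooling fails.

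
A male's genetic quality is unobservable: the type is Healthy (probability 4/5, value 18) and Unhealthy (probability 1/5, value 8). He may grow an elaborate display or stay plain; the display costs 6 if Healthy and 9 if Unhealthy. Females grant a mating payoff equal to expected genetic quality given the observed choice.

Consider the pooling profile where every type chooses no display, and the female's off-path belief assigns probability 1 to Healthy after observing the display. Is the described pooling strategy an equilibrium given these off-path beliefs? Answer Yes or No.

Yes

On path, the female holds the prior and pays 4/5·18 + 1/5·8 = 16. Off path (the display), believing Healthy, it pays 18.
Healthy: no display nets 16; the display nets 18 − 6 = 12. Healthy stays.
Unhealthy: no display nets 16; the display nets 18 − 9 = 9. Unhealthy stays.
No type deviates, so pooling is sustained.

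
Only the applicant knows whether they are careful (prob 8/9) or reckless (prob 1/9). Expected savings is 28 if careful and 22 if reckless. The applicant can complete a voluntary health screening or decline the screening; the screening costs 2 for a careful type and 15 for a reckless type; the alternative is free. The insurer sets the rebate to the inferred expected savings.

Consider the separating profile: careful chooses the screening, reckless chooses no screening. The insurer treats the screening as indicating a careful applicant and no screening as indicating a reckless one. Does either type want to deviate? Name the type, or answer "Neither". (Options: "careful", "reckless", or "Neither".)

The screening pays 28; no screening pays 22.
careful: assigned the screening, nets 28 − 2 = 26; deviating to no screening nets 22.
reckless: assigned no screening, nets 22; deviating to the screening nets 28 − 15 = 13.
Both types strictly prefer their assigned action; no profitable deviation.

Neither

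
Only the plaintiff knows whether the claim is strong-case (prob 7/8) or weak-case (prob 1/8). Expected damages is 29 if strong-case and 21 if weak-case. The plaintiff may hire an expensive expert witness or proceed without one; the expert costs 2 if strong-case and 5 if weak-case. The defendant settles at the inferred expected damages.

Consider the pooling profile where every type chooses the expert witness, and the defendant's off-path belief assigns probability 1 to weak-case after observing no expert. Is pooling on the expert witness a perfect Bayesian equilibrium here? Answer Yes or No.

Yes

On path, the defendant holds the prior and pays 7/8·29 + 1/8·21 = 28. Off path (no expert), believing weak-case, it pays 21.
strong-case: the expert witness nets 28 − 2 = 26; no expert nets 21. strong-case stays.
weak-case: the expert witness nets 28 − 5 = 23; no expert nets 21. weak-case stays.
No type deviates, so pooling is sustained.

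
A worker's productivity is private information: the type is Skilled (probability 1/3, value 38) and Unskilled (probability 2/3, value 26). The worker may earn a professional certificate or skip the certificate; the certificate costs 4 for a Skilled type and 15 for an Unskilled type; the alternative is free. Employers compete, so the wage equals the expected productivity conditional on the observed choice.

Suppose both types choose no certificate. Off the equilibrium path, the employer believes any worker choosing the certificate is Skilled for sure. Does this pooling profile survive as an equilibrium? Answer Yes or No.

No

On path, the employer holds the prior and pays 1/3·38 + 2/3·26 = 30. Off path (the certificate), believing Skilled, it pays 38.
Skilled: no certificate nets 30; the certificate nets 38 − 4 = 34. Skilled would deviate.
Unskilled: no certificate nets 30; the certificate nets 38 − 15 = 23. Unskilled stays.
A type deviates, so pooling fails.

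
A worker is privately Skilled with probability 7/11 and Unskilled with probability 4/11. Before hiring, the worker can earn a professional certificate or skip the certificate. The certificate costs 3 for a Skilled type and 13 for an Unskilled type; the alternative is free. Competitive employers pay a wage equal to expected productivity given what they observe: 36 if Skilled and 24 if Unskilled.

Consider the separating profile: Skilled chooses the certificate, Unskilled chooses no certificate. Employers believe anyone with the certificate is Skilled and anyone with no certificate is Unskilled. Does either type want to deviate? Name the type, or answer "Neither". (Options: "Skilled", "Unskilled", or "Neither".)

The certificate pays 36; no certificate pays 24.
Skilled: assigned the certificate, nets 36 − 3 = 33; deviating to no certificate nets 24.
Unskilled: assigned no certificate, nets 24; deviating to the certificate nets 36 − 13 = 23.
Both types strictly prefer their assigned action; no profitable deviation.

Neither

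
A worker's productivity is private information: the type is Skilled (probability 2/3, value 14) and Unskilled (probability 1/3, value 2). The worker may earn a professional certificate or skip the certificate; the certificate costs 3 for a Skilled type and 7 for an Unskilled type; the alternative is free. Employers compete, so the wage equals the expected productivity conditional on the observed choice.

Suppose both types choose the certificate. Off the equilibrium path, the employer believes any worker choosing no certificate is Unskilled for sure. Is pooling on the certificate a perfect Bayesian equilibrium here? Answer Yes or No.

On path, the employer holds the prior and pays 2/3·14 + 1/3·2 = 10. Off path (no certificate), believing Unskilled, it pays 2.
Skilled: the certificate nets 10 − 3 = 7; no certificate nets 2. Skilled stays.
Unskilled: the certificate nets 10 − 7 = 3; no certificate nets 2. Unskilled stays.
No type deviates, so pooling is sustained.

Yes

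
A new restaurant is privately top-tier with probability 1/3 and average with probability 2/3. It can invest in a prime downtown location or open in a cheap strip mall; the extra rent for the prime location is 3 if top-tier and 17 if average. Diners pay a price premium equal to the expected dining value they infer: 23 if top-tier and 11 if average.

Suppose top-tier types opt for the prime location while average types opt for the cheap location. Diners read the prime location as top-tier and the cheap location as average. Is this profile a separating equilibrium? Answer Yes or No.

Under these beliefs, the prime location earns price premium 23 and the cheap location earns price premium 11.
top-tier: the prime location nets 23 − 3 = 20; the cheap location nets 11. top-tier prefers the prime location.
average: the prime location nets 23 − 17 = 6; the cheap location nets 11. average prefers the cheap location.
Neither type deviates, so the separating profile is an equilibrium.

Yes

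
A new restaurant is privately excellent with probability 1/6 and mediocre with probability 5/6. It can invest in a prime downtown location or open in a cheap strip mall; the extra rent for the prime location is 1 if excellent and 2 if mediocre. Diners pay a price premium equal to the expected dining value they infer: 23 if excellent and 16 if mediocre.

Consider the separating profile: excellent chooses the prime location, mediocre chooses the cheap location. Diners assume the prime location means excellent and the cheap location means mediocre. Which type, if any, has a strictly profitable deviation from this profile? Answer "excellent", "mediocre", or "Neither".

mediocre

The prime location pays 23; the cheap location pays 16.
excellent: assigned the prime location, nets 23 − 1 = 22; deviating to the cheap location nets 16.
mediocre: assigned the cheap location, nets 16; deviating to the prime location nets 23 − 2 = 21.
The mediocre type gains 5 by deviating.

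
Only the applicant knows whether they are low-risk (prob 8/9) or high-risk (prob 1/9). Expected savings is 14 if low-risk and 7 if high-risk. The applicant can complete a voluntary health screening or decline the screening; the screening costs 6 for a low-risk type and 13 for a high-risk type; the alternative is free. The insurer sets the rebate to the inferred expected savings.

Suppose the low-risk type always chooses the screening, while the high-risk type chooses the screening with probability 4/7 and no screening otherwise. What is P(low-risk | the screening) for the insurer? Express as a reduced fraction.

14/15

P(the screening) = (8/9)·1 + (1/9)·(4/7) = 20/21.
By Bayes' rule, P(low-risk | the screening) = (8/9) / (20/21) = 14/15.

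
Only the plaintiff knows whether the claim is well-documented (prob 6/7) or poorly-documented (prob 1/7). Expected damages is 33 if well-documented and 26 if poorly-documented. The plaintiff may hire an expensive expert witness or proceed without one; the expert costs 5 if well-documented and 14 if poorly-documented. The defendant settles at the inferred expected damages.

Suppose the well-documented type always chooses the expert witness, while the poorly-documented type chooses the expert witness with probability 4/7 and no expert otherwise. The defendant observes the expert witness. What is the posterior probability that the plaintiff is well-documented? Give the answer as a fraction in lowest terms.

P(the expert witness) = (6/7)·1 + (1/7)·(4/7) = 46/49.
By Bayes' rule, P(well-documented | the expert witness) = (6/7) / (46/49) = 21/23.

21/23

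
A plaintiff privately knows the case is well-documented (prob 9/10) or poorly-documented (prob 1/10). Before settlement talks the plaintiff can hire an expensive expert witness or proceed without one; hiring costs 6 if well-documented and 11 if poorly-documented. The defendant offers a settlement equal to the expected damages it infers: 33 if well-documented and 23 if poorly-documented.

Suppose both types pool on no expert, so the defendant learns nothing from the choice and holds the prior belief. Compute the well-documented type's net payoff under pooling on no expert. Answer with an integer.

Pooled settlement = 9/10·33 + 1/10·23 = 32.
well-documented pays no cost for no expert, so net payoff = 32.

32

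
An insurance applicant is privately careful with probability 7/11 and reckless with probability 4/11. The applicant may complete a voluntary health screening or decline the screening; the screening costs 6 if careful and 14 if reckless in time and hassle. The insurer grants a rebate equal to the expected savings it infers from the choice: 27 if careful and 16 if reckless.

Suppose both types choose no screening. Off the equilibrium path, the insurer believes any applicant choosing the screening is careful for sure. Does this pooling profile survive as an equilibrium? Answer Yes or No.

Yes

On path, the insurer holds the prior and pays 7/11·27 + 4/11·16 = 23. Off path (the screening), believing careful, it pays 27.
careful: no screening nets 23; the screening nets 27 − 6 = 21. careful stays.
reckless: no screening nets 23; the screening nets 27 − 14 = 13. reckless stays.
No type deviates, so pooling is sustained.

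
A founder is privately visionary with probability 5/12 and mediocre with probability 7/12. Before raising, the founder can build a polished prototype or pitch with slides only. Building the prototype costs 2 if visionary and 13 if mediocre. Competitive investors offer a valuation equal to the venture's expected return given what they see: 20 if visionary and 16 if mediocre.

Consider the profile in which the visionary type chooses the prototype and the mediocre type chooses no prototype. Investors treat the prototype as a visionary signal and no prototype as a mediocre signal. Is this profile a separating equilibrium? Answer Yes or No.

Yes

Under these beliefs, the prototype earns valuation 20 and no prototype earns valuation 16.
visionary: the prototype nets 20 − 2 = 18; no prototype nets 16. visionary prefers the prototype.
mediocre: the prototype nets 20 − 13 = 7; no prototype nets 16. mediocre prefers no prototype.
Neither type deviates, so the separating profile is an equilibrium.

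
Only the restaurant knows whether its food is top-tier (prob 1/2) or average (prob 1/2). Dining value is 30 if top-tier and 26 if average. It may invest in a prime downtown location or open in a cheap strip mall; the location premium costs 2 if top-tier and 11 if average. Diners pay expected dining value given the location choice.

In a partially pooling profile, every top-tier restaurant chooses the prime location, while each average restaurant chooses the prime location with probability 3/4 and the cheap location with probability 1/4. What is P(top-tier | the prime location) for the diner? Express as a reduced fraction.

P(the prime location) = (1/2)·1 + (1/2)·(3/4) = 7/8.
By Bayes' rule, P(top-tier | the prime location) = (1/2) / (7/8) = 4/7.

4/7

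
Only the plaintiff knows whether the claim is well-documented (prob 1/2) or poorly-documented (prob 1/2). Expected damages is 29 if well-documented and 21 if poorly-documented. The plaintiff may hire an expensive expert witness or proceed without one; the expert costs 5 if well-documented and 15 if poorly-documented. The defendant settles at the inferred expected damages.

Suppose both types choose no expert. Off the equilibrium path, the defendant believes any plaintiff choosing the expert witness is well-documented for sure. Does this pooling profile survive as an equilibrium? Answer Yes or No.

On path, the defendant holds the prior and pays 1/2·29 + 1/2·21 = 25. Off path (the expert witness), believing well-documented, it pays 29.
well-documented: no expert nets 25; the expert witness nets 29 − 5 = 24. well-documented stays.
poorly-documented: no expert nets 25; the expert witness nets 29 − 15 = 14. poorly-documented stays.
No type deviates, so pooling is sustained.

Yes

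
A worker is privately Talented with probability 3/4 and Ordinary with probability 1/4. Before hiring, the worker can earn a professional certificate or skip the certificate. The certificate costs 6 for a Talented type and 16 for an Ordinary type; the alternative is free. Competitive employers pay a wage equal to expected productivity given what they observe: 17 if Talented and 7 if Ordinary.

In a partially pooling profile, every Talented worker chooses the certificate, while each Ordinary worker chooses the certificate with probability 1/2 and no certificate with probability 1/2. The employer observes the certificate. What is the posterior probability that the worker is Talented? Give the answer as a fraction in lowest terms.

P(the certificate) = (3/4)·1 + (1/4)·(1/2) = 7/8.
By Bayes' rule, P(Talented | the certificate) = (3/4) / (7/8) = 6/7.

6/7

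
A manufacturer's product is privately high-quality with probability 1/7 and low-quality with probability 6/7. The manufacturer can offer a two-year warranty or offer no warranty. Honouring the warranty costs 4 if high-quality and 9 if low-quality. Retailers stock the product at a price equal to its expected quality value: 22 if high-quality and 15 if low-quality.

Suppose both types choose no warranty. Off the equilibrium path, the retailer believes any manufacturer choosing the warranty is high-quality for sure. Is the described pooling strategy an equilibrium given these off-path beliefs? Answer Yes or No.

No

On path, the retailer holds the prior and pays 1/7·22 + 6/7·15 = 16. Off path (the warranty), believing high-quality, it pays 22.
high-quality: no warranty nets 16; the warranty nets 22 − 4 = 18. high-quality would deviate.
low-quality: no warranty nets 16; the warranty nets 22 − 9 = 13. low-quality stays.
A type deviates, so pooling fails.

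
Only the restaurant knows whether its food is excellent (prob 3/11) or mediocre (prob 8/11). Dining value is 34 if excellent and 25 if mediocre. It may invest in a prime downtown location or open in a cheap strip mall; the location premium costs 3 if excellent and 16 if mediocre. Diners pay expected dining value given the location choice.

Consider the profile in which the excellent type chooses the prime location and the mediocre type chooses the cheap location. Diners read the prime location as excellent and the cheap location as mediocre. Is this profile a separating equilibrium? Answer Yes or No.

Yes

Under these beliefs, the prime location earns price premium 34 and the cheap location earns price premium 25.
excellent: the prime location nets 34 − 3 = 31; the cheap location nets 25. excellent prefers the prime location.
mediocre: the prime location nets 34 − 16 = 18; the cheap location nets 25. mediocre prefers the cheap location.
Neither type deviates, so the separating profile is an equilibrium.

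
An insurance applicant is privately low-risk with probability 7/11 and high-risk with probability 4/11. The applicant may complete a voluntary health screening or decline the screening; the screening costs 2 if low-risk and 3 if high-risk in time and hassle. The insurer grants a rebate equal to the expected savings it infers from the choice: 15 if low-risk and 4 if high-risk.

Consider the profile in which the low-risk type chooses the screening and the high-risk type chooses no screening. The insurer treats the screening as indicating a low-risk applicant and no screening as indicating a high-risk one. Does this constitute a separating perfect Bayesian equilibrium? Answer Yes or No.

Under these beliefs, the screening earns rebate 15 and no screening earns rebate 4.
low-risk: the screening nets 15 − 2 = 13; no screening nets 4. low-risk prefers the screening.
high-risk: the screening nets 15 − 3 = 12; no screening nets 4. high-risk would deviate to the screening.
high-risk has a profitable deviation, so the profile is not an equilibrium.

No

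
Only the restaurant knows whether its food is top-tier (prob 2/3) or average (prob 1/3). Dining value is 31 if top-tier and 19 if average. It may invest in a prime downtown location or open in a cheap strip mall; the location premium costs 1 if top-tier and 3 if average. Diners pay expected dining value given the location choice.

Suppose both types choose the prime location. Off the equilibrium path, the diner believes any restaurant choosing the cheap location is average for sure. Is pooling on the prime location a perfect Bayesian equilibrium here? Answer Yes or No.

On path, the diner holds the prior and pays 2/3·31 + 1/3·19 = 27. Off path (the cheap location), believing average, it pays 19.
top-tier: the prime location nets 27 − 1 = 26; the cheap location nets 19. top-tier stays.
average: the prime location nets 27 − 3 = 24; the cheap location nets 19. average stays.
No type deviates, so pooling is sustained.

Yes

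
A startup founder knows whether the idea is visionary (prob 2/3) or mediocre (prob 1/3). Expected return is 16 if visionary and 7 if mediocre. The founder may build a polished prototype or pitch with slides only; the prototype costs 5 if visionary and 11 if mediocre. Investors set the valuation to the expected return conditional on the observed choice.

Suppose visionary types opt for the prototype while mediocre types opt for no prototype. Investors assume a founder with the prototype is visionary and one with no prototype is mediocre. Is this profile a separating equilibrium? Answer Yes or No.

Yes

Under these beliefs, the prototype earns valuation 16 and no prototype earns valuation 7.
visionary: the prototype nets 16 − 5 = 11; no prototype nets 7. visionary prefers the prototype.
mediocre: the prototype nets 16 − 11 = 5; no prototype nets 7. mediocre prefers no prototype.
Neither type deviates, so the separating profile is an equilibrium.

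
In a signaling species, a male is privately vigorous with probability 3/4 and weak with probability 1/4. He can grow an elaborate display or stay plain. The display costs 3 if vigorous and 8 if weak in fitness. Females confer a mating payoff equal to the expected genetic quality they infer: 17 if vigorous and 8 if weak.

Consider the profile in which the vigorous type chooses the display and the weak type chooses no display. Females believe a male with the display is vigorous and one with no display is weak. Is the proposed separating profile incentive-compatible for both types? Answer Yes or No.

No

Under these beliefs, the display earns mating payoff 17 and no display earns mating payoff 8.
vigorous: the display nets 17 − 3 = 14; no display nets 8. vigorous prefers the display.
weak: the display nets 17 − 8 = 9; no display nets 8. weak would deviate to the display.
weak has a profitable deviation, so the profile is not an equilibrium.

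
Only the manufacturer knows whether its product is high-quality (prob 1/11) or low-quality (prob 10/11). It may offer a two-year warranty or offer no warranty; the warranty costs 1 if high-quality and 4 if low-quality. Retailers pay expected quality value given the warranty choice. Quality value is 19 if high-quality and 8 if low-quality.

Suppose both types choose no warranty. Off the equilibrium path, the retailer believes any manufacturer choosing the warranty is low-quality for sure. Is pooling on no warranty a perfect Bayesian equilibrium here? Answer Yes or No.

On path, the retailer holds the prior and pays 1/11·19 + 10/11·8 = 9. Off path (the warranty), believing low-quality, it pays 8.
high-quality: no warranty nets 9; the warranty nets 8 − 1 = 7. high-quality stays.
low-quality: no warranty nets 9; the warranty nets 8 − 4 = 4. low-quality stays.
No type deviates, so pooling is sustained.

Yes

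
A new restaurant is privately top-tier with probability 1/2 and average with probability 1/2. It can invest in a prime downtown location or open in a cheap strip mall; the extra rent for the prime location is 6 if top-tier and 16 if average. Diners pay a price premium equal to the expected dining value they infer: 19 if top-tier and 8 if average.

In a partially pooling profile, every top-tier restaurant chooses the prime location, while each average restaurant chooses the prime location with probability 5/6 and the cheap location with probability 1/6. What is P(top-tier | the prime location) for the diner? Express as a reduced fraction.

P(the prime location) = (1/2)·1 + (1/2)·(5/6) = 11/12.
By Bayes' rule, P(top-tier | the prime location) = (1/2) / (11/12) = 6/11.

6/11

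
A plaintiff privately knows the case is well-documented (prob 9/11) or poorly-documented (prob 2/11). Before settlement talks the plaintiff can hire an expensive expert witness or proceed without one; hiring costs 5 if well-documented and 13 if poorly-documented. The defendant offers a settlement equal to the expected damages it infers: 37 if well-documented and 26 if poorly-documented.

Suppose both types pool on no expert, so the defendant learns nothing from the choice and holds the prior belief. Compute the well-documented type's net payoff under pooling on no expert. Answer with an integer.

Pooled settlement = 9/11·37 + 2/11·26 = 35.
well-documented pays no cost for no expert, so net payoff = 35.

35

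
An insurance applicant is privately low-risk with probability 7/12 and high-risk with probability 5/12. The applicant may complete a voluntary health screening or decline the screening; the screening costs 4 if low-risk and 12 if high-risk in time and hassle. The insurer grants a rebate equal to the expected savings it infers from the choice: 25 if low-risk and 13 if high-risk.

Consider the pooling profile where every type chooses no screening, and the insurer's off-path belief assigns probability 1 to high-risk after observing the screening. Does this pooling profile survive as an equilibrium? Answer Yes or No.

Yes

On path, the insurer holds the prior and pays 7/12·25 + 5/12·13 = 20. Off path (the screening), believing high-risk, it pays 13.
low-risk: no screening nets 20; the screening nets 13 − 4 = 9. low-risk stays.
high-risk: no screening nets 20; the screening nets 13 − 12 = 1. high-risk stays.
No type deviates, so pooling is sustained.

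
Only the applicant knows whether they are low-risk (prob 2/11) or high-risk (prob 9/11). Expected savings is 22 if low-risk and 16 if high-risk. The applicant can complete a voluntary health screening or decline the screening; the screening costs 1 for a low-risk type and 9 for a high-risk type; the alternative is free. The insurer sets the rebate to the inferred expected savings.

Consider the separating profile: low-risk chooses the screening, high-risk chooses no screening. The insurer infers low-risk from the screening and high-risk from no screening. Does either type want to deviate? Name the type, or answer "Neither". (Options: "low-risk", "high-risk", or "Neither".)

Neither

The screening pays 22; no screening pays 16.
low-risk: assigned the screening, nets 22 − 1 = 21; deviating to no screening nets 16.
high-risk: assigned no screening, nets 16; deviating to the screening nets 22 − 9 = 13.
Both types strictly prefer their assigned action; no profitable deviation.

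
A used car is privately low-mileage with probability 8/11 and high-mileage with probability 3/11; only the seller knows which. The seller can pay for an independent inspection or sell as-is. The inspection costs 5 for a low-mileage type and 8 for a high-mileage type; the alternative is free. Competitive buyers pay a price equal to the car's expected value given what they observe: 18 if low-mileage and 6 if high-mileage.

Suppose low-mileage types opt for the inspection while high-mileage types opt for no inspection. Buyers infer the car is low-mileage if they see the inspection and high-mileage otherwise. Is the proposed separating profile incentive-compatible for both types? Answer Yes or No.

Under these beliefs, the inspection earns price 18 and no inspection earns price 6.
low-mileage: the inspection nets 18 − 5 = 13; no inspection nets 6. low-mileage prefers the inspection.
high-mileage: the inspection nets 18 − 8 = 10; no inspection nets 6. high-mileage would deviate to the inspection.
high-mileage has a profitable deviation, so the profile is not an equilibrium.

No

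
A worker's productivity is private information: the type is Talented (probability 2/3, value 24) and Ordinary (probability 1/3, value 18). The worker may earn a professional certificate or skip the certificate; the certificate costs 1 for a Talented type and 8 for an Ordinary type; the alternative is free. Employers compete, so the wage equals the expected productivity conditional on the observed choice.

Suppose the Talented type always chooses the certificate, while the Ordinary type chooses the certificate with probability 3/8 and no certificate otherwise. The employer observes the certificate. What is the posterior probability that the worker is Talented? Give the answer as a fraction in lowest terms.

16/19

P(the certificate) = (2/3)·1 + (1/3)·(3/8) = 19/24.
By Bayes' rule, P(Talented | the certificate) = (2/3) / (19/24) = 16/19.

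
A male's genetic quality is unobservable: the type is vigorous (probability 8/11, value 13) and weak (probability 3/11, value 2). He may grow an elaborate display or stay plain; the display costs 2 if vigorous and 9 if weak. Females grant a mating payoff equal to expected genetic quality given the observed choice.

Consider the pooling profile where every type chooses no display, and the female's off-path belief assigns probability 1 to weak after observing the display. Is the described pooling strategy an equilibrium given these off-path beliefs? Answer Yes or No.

Yes

On path, the female holds the prior and pays 8/11·13 + 3/11·2 = 10. Off path (the display), believing weak, it pays 2.
vigorous: no display nets 10; the display nets 2 − 2 = 0. vigorous stays.
weak: no display nets 10; the display nets 2 − 9 = -7. weak stays.
No type deviates, so pooling is sustained.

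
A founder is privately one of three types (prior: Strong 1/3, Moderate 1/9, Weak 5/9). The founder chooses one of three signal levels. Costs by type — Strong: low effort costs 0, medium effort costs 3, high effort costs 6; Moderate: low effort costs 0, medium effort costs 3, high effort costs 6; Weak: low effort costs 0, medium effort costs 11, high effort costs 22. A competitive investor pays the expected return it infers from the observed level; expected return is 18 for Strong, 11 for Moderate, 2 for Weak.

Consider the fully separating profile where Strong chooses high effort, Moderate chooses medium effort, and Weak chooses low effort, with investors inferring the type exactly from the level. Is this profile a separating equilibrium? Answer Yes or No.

No

Separating valuations: high effort → 18, medium effort → 11, low effort → 2.
Strong (assigned high effort): low effort: 2 − 0 = 2; medium effort: 11 − 3 = 8; high effort: 18 − 6 = 12. Strong stays.
Moderate (assigned medium effort): low effort: 2 − 0 = 2; medium effort: 11 − 3 = 8; high effort: 18 − 6 = 12. Moderate prefers high effort.
Weak (assigned low effort): low effort: 2 − 0 = 2; medium effort: 11 − 11 = 0; high effort: 18 − 22 = -4. Weak stays.
At least one type deviates; the separating profile fails.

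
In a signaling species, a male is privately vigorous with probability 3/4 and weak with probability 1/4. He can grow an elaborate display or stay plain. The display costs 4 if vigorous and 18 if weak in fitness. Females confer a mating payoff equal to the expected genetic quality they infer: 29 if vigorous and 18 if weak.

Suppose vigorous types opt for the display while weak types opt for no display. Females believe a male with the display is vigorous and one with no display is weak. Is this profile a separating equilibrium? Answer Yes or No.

Yes

Under these beliefs, the display earns mating payoff 29 and no display earns mating payoff 18.
vigorous: the display nets 29 − 4 = 25; no display nets 18. vigorous prefers the display.
weak: the display nets 29 − 18 = 11; no display nets 18. weak prefers no display.
Neither type deviates, so the separating profile is an equilibrium.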